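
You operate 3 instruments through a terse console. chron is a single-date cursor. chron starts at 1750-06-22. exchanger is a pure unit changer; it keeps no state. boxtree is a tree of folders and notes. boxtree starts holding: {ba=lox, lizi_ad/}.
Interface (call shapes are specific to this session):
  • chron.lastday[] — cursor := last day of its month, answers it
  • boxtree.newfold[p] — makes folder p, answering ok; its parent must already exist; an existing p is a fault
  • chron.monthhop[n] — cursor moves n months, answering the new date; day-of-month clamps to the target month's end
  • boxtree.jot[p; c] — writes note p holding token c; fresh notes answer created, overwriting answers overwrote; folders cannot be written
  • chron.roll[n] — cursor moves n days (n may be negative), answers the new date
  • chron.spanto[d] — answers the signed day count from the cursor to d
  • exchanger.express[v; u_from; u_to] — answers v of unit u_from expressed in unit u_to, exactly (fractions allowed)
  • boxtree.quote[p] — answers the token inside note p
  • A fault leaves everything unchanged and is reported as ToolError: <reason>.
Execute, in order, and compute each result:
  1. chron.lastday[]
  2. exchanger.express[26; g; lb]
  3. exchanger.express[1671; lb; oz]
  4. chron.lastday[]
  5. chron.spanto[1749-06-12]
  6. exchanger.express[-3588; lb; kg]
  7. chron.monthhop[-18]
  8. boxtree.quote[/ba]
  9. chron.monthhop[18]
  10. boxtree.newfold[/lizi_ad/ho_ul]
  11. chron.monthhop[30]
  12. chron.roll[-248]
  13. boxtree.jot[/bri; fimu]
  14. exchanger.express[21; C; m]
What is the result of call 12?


[in] lastday
[out] 1750-06-30
[in] express v→26 u_from→g u_to→lb
[out] 2600000/45359237
[in] express v→1671 u_from→lb u_to→oz
[out] 26736
[in] lastday
[out] 1750-06-30
[in] spanto d→1749-06-12
[out] -383
[in] express v→-3588 u_from→lb u_to→kg
[out] -40687235589/25000000
[in] monthhop n→-18
[out] 1748-12-30
[in] quote p→/ba
[out] lox
[in] monthhop n→18
[out] 1750-06-30
[in] newfold p→/lizi_ad/ho_ul
[out] ok
[in] monthhop n→30
[out] 1752-12-30
[in] roll n→-248
[out] 1752-04-26
[in] jot p→/bri c→fimu
[out] created
[in] express v→21 u_from→C u_to→m
[out] ToolError: incompatible units

Answer: 1752-04-26


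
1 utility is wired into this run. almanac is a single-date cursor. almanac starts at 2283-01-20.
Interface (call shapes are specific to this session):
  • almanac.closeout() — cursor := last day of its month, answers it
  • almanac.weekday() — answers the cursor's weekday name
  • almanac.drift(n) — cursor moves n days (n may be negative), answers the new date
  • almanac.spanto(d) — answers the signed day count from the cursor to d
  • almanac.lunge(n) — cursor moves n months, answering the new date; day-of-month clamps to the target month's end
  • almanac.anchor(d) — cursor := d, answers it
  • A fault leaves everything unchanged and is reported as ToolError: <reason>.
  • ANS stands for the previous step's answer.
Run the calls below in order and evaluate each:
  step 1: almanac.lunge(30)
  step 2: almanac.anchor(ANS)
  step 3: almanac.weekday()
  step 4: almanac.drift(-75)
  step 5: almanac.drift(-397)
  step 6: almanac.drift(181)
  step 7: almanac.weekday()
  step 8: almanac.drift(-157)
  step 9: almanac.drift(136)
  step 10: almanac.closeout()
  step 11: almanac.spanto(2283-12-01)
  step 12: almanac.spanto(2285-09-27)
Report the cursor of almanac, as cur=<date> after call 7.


Calling lunge on n='30', and observe 2285-07-20.
Using anchor on d='ANS', — result: 2285-07-20.
I use weekday(), and see Monday.
I try drift on n='-75', and get 2285-05-06.
I invoke drift on n='-397', and observe 2284-04-04.
Calling drift on n='181', and see 2284-10-02.
Using weekday(), giving Thursday.
Calling drift on n='-157', — result: 2284-04-28.
I call drift on n='136', and get 2284-09-11.
Then closeout, and get 2284-09-30.
I try spanto on d='2283-12-01', and get -304.
Invoking spanto on d='2285-09-27', and get 362.

Answer: cur=2284-10-02


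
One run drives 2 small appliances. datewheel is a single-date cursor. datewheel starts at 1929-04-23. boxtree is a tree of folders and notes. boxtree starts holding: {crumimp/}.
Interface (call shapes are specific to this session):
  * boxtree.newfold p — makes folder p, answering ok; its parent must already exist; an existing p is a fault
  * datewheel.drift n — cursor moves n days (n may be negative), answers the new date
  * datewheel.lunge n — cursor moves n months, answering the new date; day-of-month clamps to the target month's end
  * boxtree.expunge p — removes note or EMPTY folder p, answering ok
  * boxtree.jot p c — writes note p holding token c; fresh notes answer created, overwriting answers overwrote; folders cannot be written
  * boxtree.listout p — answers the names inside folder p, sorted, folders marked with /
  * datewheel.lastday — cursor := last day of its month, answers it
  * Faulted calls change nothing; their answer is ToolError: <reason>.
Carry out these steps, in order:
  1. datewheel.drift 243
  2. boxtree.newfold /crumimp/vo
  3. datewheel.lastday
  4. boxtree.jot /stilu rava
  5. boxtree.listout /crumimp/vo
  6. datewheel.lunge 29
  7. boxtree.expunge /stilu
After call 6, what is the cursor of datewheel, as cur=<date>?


Step: datewheel.drift[n: 243]
Result: 1929-12-22
Step: boxtree.newfold[p: /crumimp/vo]
Result: ok
Step: datewheel.lastday[]
Result: 1929-12-31
Step: boxtree.jot[p: /stilu; c: rava]
Result: created
Step: boxtree.listout[p: /crumimp/vo]
Result: []
Step: datewheel.lunge[n: 29]
Result: 1932-05-31
Step: boxtree.expunge[p: /stilu]
Result: ok

Answer: cur=1932-05-31


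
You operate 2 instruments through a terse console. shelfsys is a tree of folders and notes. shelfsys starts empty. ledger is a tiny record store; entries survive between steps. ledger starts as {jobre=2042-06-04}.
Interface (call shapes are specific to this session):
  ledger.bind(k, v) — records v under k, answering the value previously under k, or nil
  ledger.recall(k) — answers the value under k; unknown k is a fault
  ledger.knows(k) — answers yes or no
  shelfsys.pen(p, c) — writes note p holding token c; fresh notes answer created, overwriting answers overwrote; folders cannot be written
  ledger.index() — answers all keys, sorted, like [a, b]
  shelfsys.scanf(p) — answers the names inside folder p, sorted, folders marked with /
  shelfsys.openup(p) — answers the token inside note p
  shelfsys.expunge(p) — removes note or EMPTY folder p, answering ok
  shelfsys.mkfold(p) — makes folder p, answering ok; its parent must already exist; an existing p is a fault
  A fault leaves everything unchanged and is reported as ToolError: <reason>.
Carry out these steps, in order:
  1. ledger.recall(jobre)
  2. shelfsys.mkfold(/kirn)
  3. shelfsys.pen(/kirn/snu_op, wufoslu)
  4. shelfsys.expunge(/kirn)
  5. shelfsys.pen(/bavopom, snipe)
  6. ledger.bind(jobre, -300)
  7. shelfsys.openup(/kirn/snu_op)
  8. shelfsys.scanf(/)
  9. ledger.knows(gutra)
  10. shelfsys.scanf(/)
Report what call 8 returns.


Then ledger.recall on k: jobre, yielding 2042-06-04.
I call shelfsys.mkfold on p: /kirn, and see ok.
Calling shelfsys.pen on p: /kirn/snu_op, c: wufoslu, and observe created.
Now I run shelfsys.expunge on p: /kirn, which returns ToolError: not empty.
I run shelfsys.pen on p: /bavopom, c: snipe, — result: created.
Calling ledger.bind on k: jobre, v: -300, which returns 2042-06-04.
I use shelfsys.openup on p: /kirn/snu_op, and get wufoslu.
I try shelfsys.scanf on p: /, giving [bavopom, kirn/].
I try ledger.knows on k: gutra, giving no.
Invoking shelfsys.scanf on p: /, → [bavopom, kirn/].

Answer: [bavopom, kirn/]


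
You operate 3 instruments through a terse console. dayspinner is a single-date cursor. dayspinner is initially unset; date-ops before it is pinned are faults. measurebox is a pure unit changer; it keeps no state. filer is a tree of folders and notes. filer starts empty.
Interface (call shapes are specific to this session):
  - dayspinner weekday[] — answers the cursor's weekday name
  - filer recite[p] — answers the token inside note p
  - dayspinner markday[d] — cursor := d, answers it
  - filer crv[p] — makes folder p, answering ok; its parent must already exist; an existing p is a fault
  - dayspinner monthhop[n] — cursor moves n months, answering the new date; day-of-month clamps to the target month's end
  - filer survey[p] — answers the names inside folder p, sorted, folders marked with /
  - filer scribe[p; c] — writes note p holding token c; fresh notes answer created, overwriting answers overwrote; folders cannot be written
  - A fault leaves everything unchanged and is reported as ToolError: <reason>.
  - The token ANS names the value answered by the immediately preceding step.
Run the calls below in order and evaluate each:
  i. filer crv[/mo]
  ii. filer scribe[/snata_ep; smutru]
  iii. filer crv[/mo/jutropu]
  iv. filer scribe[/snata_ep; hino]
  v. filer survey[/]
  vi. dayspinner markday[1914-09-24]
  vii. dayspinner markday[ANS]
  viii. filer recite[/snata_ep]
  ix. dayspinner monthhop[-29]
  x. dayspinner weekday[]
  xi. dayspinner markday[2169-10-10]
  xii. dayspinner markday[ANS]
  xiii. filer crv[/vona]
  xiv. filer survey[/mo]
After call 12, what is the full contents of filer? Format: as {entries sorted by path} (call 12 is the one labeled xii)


;; 1. filer crv(p→/mo) : ok
;; 2. filer scribe(p→/snata_ep, c→smutru) : created
;; 3. filer crv(p→/mo/jutropu) : ok
;; 4. filer scribe(p→/snata_ep, c→hino) : overwrote
;; 5. filer survey(p→/) : [mo/, snata_ep]
;; 6. dayspinner markday(d→1914-09-24) : 1914-09-24
;; 7. dayspinner markday(d→ANS) : 1914-09-24
;; 8. filer recite(p→/snata_ep) : hino
;; 9. dayspinner monthhop(n→-29) : 1912-04-24
;; 10. dayspinner weekday() : Wednesday
;; 11. dayspinner markday(d→2169-10-10) : 2169-10-10
;; 12. dayspinner markday(d→ANS) : 2169-10-10
;; 13. filer crv(p→/vona) : ok
;; 14. filer survey(p→/mo) : [jutropu/]

Answer: {mo/, mo/jutropu/, snata_ep=hino}


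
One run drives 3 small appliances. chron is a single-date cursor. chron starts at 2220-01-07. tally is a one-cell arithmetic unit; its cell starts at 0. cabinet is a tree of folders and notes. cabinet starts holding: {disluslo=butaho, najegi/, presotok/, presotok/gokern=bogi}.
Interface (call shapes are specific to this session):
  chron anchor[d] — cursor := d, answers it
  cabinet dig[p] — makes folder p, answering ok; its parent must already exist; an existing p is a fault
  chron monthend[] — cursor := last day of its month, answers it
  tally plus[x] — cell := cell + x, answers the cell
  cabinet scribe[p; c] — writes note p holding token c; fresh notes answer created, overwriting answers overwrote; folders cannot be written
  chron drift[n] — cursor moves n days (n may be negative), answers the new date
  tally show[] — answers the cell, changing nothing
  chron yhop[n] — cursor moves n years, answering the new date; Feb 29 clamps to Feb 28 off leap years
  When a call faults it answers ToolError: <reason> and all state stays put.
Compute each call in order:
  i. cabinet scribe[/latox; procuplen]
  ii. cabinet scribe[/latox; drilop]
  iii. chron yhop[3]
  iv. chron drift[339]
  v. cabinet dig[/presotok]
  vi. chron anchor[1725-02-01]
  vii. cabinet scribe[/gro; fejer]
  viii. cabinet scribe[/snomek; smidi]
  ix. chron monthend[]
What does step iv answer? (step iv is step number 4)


Answer: 2223-12-12

Derivation:
# 1. cabinet scribe(/latox, procuplen) ~> created
# 2. cabinet scribe(/latox, drilop) ~> overwrote
# 3. chron yhop(3) ~> 2223-01-07
# 4. chron drift(339) ~> 2223-12-12
# 5. cabinet dig(/presotok) ~> ToolError: exists
# 6. chron anchor(1725-02-01) ~> 1725-02-01
# 7. cabinet scribe(/gro, fejer) ~> created
# 8. cabinet scribe(/snomek, smidi) ~> created
# 9. chron monthend() ~> 1725-02-28


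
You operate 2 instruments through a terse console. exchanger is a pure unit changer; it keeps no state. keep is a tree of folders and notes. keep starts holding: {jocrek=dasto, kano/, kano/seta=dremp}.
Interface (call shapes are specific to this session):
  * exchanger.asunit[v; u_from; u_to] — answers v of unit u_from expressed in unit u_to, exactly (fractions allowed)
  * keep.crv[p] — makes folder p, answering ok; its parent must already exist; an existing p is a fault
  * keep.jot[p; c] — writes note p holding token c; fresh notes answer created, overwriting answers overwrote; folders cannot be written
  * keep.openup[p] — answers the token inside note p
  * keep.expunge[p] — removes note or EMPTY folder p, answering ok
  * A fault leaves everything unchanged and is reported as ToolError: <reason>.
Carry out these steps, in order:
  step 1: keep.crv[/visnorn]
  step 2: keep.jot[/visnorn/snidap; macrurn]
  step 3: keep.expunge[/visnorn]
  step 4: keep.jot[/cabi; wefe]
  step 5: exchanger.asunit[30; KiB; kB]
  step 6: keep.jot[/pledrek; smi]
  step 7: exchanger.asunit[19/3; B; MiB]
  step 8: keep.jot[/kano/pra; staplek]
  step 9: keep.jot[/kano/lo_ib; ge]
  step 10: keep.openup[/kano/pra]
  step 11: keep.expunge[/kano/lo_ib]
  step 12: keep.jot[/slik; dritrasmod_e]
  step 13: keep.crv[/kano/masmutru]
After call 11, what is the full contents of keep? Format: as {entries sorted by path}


Answer: {cabi=wefe, jocrek=dasto, kano/, kano/pra=staplek, kano/seta=dremp, pledrek=smi, visnorn/, visnorn/snidap=macrurn}

Derivation:
> keep.crv p='/visnorn'
= ok
> keep.jot p='/visnorn/snidap' c='macrurn'
= created
> keep.expunge p='/visnorn'
= ToolError: not empty
> keep.jot p='/cabi' c='wefe'
= created
> exchanger.asunit v='30' u_from='KiB' u_to='kB'
= 768/25
> keep.jot p='/pledrek' c='smi'
= created
> exchanger.asunit v='19/3' u_from='B' u_to='MiB'
= 19/3145728
> keep.jot p='/kano/pra' c='staplek'
= created
> keep.jot p='/kano/lo_ib' c='ge'
= created
> keep.openup p='/kano/pra'
= staplek
> keep.expunge p='/kano/lo_ib'
= ok
> keep.jot p='/slik' c='dritrasmod_e'
= created
> keep.crv p='/kano/masmutru'
= ok


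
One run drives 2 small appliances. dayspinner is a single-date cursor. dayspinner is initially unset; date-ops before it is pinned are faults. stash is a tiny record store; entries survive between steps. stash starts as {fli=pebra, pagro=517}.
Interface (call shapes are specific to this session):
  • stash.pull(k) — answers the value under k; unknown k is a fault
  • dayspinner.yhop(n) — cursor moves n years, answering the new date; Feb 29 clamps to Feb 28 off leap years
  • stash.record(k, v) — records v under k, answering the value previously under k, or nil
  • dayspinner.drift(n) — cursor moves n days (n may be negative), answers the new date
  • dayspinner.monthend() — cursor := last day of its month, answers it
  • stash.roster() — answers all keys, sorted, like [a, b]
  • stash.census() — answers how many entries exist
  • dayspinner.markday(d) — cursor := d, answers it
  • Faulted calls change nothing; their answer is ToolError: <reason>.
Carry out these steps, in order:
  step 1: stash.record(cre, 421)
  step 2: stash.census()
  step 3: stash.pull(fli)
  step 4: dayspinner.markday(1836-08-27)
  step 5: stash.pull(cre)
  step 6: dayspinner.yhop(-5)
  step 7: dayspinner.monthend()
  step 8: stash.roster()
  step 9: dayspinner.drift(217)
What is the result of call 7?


Answer: 1831-08-31

Derivation:
I try record on k='cre', v='421', — result: nil.
Next I call census, which returns 3.
Then pull on k='fli', → pebra.
Calling markday on d='1836-08-27', → 1836-08-27.
I use pull on k='cre', and see 421.
Invoking yhop on n='-5', and observe 1831-08-27.
Invoking monthend, → 1831-08-31.
Calling roster(), and see [cre, fli, pagro].
I use drift on n='217', — result: 1832-04-04.


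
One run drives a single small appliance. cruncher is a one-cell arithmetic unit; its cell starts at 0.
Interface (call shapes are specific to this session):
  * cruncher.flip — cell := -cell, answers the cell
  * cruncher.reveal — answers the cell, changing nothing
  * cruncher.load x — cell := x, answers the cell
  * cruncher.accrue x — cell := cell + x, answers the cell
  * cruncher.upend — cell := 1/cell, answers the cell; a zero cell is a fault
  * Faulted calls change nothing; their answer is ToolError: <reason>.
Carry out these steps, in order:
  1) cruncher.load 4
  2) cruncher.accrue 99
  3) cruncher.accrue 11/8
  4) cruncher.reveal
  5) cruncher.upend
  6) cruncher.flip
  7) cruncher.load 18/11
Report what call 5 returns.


> load x→4
  4
> accrue x→99
  103
> accrue x→11/8
  835/8
> reveal
  835/8
> upend
  8/835
> flip
  -8/835
> load x→18/11
  18/11

Answer: 8/835


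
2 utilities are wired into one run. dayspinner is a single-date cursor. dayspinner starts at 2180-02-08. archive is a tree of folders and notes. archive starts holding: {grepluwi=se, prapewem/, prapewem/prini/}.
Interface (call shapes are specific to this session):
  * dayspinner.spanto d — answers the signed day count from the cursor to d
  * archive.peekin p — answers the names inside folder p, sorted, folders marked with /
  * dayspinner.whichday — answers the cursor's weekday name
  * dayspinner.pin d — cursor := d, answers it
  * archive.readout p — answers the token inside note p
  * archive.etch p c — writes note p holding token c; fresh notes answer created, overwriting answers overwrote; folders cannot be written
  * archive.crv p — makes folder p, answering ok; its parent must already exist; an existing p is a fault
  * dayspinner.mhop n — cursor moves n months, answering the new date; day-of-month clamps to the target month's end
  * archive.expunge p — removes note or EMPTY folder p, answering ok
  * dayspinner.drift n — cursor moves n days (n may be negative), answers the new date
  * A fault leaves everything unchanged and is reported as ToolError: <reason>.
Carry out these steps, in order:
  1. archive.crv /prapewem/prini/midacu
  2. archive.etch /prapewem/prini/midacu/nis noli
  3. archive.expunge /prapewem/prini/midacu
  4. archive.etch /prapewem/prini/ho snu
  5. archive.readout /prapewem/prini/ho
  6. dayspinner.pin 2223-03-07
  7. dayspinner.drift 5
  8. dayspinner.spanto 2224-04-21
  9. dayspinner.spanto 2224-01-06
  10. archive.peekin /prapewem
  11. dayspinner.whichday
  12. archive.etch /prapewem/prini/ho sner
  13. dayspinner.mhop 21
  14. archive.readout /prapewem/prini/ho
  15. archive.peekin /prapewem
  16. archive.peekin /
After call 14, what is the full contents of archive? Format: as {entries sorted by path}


[in] archive.crv p→/prapewem/prini/midacu
[out] ok
[in] archive.etch p→/prapewem/prini/midacu/nis c→noli
[out] created
[in] archive.expunge p→/prapewem/prini/midacu
[out] ToolError: not empty
[in] archive.etch p→/prapewem/prini/ho c→snu
[out] created
[in] archive.readout p→/prapewem/prini/ho
[out] snu
[in] dayspinner.pin d→2223-03-07
[out] 2223-03-07
[in] dayspinner.drift n→5
[out] 2223-03-12
[in] dayspinner.spanto d→2224-04-21
[out] 406
[in] dayspinner.spanto d→2224-01-06
[out] 300
[in] archive.peekin p→/prapewem
[out] [prini/]
[in] dayspinner.whichday
[out] Wednesday
[in] archive.etch p→/prapewem/prini/ho c→sner
[out] overwrote
[in] dayspinner.mhop n→21
[out] 2224-12-12
[in] archive.readout p→/prapewem/prini/ho
[out] sner
[in] archive.peekin p→/prapewem
[out] [prini/]
[in] archive.peekin p→/
[out] [grepluwi, prapewem/]

Answer: {grepluwi=se, prapewem/, prapewem/prini/, prapewem/prini/ho=sner, prapewem/prini/midacu/, prapewem/prini/midacu/nis=noli}


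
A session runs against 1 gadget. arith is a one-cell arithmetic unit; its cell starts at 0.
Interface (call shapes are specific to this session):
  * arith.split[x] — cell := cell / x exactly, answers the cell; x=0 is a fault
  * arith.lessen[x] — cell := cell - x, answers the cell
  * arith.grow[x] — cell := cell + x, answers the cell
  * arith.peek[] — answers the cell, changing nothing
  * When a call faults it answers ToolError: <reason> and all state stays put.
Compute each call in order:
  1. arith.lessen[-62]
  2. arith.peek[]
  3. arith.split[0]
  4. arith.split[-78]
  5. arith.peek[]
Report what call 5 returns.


Answer: -31/39

Derivation:
~$ arith.lessen x→-62
  62
~$ arith.peek
  62
~$ arith.split x→0
  ToolError: division by zero
~$ arith.split x→-78
  -31/39
~$ arith.peek
  -31/39


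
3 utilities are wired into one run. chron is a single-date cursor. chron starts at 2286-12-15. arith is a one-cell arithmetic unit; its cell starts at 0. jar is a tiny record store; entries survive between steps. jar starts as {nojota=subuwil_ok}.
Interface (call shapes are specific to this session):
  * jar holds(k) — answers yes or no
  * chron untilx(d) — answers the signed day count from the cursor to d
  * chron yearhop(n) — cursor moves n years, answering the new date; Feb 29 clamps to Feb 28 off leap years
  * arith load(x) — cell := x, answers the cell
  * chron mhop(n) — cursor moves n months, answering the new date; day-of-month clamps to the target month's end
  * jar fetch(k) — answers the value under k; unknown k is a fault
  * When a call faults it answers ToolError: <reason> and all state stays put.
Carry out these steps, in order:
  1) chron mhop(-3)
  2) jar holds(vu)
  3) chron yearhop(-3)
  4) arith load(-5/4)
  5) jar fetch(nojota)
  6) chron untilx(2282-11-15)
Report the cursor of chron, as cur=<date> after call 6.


Answer: cur=2283-09-15

Derivation:
# chron mhop(n→-3) -> 2286-09-15
# jar holds(k→vu) -> no
# chron yearhop(n→-3) -> 2283-09-15
# arith load(x→-5/4) -> -5/4
# jar fetch(k→nojota) -> subuwil_ok
# chron untilx(d→2282-11-15) -> -304


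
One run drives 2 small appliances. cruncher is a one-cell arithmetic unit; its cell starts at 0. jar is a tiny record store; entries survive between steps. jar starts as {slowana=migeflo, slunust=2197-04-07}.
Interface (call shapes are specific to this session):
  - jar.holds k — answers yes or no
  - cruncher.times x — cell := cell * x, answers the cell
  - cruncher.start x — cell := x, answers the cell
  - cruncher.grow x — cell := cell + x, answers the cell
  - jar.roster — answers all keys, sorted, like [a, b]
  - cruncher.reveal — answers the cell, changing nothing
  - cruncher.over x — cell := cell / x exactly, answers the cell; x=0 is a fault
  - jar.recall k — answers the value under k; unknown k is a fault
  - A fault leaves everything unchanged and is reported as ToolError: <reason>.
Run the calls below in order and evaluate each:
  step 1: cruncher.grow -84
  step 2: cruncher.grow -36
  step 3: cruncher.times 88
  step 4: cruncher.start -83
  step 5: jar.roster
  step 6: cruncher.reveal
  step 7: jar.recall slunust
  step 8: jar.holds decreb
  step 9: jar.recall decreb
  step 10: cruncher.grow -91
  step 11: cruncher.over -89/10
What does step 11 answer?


Answer: 1740/89

Derivation:
Calling cruncher.grow passing x→-84, yielding -84.
I call cruncher.grow passing x→-36, and see -120.
I invoke cruncher.times passing x→88, which returns -10560.
I try cruncher.start passing x→-83, — result: -83.
Then jar.roster(), giving [slowana, slunust].
I run cruncher.reveal(): -83.
Calling jar.recall passing k→slunust: 2197-04-07.
Using jar.holds passing k→decreb, — result: no.
Next I call jar.recall passing k→decreb, yielding ToolError: no such key decreb.
Then cruncher.grow passing x→-91, — result: -174.
Then cruncher.over passing x→-89/10, → 1740/89.


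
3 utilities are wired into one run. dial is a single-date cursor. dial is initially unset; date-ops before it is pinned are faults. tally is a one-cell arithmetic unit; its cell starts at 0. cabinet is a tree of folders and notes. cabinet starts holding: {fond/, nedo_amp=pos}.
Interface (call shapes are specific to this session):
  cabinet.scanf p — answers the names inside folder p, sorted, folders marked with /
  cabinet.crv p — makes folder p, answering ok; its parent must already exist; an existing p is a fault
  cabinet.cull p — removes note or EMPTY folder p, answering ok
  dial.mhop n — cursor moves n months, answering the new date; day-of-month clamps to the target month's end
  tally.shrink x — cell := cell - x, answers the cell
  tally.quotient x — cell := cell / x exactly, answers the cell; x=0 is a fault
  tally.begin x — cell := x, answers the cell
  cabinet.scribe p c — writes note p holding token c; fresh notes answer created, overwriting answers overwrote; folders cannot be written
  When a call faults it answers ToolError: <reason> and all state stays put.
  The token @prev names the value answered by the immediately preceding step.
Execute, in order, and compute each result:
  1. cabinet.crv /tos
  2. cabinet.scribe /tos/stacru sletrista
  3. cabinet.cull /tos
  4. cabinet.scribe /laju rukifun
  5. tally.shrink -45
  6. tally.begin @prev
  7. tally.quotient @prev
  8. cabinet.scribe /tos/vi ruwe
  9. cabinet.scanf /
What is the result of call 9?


Answer: [fond/, laju, nedo_amp, tos/]

Derivation:
→ crv(p: /tos)
← ok
→ scribe(p: /tos/stacru, c: sletrista)
← created
→ cull(p: /tos)
← ToolError: not empty
→ scribe(p: /laju, c: rukifun)
← created
→ shrink(x: -45)
← 45
→ begin(x: @prev)
← 45
→ quotient(x: @prev)
← 1
→ scribe(p: /tos/vi, c: ruwe)
← created
→ scanf(p: /)
← [fond/, laju, nedo_amp, tos/]


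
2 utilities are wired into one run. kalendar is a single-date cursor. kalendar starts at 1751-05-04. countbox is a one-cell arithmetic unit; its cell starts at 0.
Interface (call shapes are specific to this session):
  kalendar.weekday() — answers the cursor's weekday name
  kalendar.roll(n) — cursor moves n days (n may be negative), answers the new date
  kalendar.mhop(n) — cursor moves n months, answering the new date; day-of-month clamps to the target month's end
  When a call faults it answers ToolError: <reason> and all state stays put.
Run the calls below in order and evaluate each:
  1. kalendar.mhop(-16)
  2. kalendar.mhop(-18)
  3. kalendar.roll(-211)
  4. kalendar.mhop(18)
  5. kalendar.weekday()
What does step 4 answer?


Do: mhop[n→-16]
See: 1750-01-04
Do: mhop[n→-18]
See: 1748-07-04
Do: roll[n→-211]
See: 1747-12-06
Do: mhop[n→18]
See: 1749-06-06
Do: weekday[]
See: Friday

Answer: 1749-06-06


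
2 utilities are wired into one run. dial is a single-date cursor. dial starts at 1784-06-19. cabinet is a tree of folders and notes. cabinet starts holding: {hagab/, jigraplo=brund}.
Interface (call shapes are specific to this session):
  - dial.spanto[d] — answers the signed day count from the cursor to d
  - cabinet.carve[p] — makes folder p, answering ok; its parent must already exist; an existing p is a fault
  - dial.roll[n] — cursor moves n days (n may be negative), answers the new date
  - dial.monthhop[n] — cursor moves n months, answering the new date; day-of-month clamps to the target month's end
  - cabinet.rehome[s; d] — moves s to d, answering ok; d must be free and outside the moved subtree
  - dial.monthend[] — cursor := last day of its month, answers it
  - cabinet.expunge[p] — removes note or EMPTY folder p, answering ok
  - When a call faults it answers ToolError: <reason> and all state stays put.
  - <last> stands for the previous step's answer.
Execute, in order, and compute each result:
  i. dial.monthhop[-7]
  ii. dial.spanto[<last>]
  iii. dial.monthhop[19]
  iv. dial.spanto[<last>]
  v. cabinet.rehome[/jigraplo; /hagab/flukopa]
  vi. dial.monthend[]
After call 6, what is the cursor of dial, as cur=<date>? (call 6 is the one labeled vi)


Act: monthhop[n='-7']
Obs: 1783-11-19
Act: spanto[d='<last>']
Obs: 0
Act: monthhop[n='19']
Obs: 1785-06-19
Act: spanto[d='<last>']
Obs: 0
Act: rehome[s='/jigraplo'; d='/hagab/flukopa']
Obs: ok
Act: monthend[]
Obs: 1785-06-30

Answer: cur=1785-06-30


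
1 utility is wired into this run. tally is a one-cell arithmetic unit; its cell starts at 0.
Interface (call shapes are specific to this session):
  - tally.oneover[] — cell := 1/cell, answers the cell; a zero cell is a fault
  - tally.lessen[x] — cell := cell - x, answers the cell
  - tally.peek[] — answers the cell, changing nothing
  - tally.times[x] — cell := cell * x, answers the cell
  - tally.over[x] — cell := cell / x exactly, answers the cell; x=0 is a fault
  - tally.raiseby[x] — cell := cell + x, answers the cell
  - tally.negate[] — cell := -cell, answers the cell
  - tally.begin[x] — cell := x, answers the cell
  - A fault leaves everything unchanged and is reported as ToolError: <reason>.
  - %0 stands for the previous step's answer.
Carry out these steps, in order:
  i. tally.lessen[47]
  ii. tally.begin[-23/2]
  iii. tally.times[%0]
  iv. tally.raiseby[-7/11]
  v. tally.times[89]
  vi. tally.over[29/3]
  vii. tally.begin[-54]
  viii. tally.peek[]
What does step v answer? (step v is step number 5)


Answer: 515399/44

Derivation:
$ tally.lessen x: 47
  -47
$ tally.begin x: -23/2
  -23/2
$ tally.times x: %0
  529/4
$ tally.raiseby x: -7/11
  5791/44
$ tally.times x: 89
  515399/44
$ tally.over x: 29/3
  1546197/1276
$ tally.begin x: -54
  -54
$ tally.peek
  -54


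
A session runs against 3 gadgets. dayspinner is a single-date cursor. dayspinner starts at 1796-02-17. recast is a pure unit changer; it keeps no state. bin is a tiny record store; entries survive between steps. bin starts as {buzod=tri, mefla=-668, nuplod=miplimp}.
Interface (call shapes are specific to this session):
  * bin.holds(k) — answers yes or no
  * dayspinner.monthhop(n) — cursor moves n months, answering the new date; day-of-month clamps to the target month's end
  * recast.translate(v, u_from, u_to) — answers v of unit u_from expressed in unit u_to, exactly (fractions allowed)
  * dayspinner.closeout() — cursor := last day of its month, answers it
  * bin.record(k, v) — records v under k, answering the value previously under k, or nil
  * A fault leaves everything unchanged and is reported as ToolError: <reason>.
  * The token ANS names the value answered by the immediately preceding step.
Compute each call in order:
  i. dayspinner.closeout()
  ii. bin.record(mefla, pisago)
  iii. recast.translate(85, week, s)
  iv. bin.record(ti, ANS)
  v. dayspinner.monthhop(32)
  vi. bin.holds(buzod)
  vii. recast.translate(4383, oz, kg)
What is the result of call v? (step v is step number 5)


;; 1. dayspinner.closeout() -> 1796-02-29
;; 2. bin.record(k→mefla, v→pisago) -> -668
;; 3. recast.translate(v→85, u_from→week, u_to→s) -> 51408000
;; 4. bin.record(k→ti, v→ANS) -> nil
;; 5. dayspinner.monthhop(n→32) -> 1798-10-29
;; 6. bin.holds(k→buzod) -> yes
;; 7. recast.translate(v→4383, u_from→oz, u_to→kg) -> 198809535771/1600000000

Answer: 1798-10-29


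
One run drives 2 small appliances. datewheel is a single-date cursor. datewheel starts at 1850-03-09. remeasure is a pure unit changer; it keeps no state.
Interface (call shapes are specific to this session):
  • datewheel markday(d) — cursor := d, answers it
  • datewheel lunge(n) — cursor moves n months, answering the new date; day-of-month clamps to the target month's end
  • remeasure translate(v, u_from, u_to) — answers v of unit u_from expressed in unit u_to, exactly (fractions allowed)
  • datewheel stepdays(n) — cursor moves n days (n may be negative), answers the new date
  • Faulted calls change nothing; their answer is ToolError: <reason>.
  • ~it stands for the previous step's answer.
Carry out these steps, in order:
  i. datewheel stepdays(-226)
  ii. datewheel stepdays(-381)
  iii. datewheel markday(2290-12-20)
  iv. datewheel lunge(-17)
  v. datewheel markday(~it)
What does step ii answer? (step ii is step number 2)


Step: datewheel stepdays[n='-226']
Result: 1849-07-26
Step: datewheel stepdays[n='-381']
Result: 1848-07-10
Step: datewheel markday[d='2290-12-20']
Result: 2290-12-20
Step: datewheel lunge[n='-17']
Result: 2289-07-20
Step: datewheel markday[d='~it']
Result: 2289-07-20

Answer: 1848-07-10


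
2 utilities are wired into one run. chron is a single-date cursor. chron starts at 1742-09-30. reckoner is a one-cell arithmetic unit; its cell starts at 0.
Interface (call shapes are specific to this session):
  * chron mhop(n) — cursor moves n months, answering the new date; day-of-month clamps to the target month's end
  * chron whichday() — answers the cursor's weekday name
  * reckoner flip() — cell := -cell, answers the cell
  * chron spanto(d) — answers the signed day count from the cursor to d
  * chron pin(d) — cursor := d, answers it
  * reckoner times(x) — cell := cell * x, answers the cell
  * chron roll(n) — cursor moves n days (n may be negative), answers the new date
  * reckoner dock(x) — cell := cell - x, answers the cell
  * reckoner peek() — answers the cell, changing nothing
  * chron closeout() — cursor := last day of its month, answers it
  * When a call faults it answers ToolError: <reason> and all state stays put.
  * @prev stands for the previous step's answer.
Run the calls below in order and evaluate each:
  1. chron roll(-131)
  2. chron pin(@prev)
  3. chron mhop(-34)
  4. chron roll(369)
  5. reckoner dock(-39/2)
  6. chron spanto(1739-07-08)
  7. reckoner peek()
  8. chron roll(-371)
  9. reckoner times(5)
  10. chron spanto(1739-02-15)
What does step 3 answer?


Do: chron roll[n=-131]
See: 1742-05-22
Do: chron pin[d=@prev]
See: 1742-05-22
Do: chron mhop[n=-34]
See: 1739-07-22
Do: chron roll[n=369]
See: 1740-07-25
Do: reckoner dock[x=-39/2]
See: 39/2
Do: chron spanto[d=1739-07-08]
See: -383
Do: reckoner peek[]
See: 39/2
Do: chron roll[n=-371]
See: 1739-07-20
Do: reckoner times[x=5]
See: 195/2
Do: chron spanto[d=1739-02-15]
See: -155

Answer: 1739-07-22


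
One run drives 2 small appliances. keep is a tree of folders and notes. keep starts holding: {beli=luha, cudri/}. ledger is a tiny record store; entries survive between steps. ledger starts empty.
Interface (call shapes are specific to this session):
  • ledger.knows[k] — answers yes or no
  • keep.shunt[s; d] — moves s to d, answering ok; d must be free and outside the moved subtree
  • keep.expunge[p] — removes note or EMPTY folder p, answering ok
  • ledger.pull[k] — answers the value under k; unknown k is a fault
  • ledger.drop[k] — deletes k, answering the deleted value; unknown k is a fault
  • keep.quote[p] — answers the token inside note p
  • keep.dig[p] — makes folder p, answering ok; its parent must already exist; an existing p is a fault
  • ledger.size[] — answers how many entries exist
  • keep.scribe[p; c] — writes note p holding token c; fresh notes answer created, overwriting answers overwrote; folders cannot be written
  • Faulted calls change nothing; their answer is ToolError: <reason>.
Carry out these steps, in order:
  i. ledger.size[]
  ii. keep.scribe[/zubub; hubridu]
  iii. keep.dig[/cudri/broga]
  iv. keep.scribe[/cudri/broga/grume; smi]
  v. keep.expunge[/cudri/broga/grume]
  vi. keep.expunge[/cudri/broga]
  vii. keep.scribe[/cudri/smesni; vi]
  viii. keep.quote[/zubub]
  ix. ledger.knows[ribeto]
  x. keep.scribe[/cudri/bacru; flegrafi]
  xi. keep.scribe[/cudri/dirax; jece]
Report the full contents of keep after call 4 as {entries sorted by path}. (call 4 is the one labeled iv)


→ size()
← 0
→ scribe(p='/zubub', c='hubridu')
← created
→ dig(p='/cudri/broga')
← ok
→ scribe(p='/cudri/broga/grume', c='smi')
← created
→ expunge(p='/cudri/broga/grume')
← ok
→ expunge(p='/cudri/broga')
← ok
→ scribe(p='/cudri/smesni', c='vi')
← created
→ quote(p='/zubub')
← hubridu
→ knows(k='ribeto')
← no
→ scribe(p='/cudri/bacru', c='flegrafi')
← created
→ scribe(p='/cudri/dirax', c='jece')
← created

Answer: {beli=luha, cudri/, cudri/broga/, cudri/broga/grume=smi, zubub=hubridu}


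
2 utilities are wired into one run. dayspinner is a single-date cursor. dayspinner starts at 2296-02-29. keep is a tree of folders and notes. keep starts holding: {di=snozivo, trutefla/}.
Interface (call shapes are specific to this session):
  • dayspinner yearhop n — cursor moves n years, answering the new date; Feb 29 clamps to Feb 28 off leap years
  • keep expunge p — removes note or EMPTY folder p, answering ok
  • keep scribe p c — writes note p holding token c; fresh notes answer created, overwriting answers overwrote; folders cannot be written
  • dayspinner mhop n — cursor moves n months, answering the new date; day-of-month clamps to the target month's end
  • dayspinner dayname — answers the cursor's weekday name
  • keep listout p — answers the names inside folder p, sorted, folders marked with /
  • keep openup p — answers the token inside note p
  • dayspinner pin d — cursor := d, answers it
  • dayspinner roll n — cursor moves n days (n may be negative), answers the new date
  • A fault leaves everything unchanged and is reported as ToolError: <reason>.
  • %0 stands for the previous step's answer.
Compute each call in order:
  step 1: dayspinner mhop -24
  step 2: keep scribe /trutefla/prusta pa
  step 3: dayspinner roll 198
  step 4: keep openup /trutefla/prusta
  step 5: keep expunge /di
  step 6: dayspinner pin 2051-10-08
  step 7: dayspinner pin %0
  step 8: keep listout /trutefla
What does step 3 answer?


Answer: 2294-09-14

Derivation:
! 1. dayspinner mhop(n: -24) -> 2294-02-28
! 2. keep scribe(p: /trutefla/prusta, c: pa) -> created
! 3. dayspinner roll(n: 198) -> 2294-09-14
! 4. keep openup(p: /trutefla/prusta) -> pa
! 5. keep expunge(p: /di) -> ok
! 6. dayspinner pin(d: 2051-10-08) -> 2051-10-08
! 7. dayspinner pin(d: %0) -> 2051-10-08
! 8. keep listout(p: /trutefla) -> [prusta]


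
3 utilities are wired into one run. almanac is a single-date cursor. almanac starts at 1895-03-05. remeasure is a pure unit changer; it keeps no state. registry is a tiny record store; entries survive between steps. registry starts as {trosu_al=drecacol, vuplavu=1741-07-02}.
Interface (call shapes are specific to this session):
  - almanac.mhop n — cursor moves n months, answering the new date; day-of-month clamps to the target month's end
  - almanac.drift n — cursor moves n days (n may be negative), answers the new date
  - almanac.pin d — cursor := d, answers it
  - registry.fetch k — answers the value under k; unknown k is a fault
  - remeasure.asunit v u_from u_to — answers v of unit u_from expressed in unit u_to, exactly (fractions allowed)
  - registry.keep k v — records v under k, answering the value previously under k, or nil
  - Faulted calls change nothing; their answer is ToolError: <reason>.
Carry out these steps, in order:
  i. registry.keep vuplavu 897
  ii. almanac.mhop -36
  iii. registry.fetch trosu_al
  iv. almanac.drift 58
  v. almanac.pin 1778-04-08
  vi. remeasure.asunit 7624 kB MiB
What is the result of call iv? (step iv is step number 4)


Answer: 1892-05-02

Derivation:
// 1. keep(k='vuplavu', v='897') : 1741-07-02
// 2. mhop(n='-36') : 1892-03-05
// 3. fetch(k='trosu_al') : drecacol
// 4. drift(n='58') : 1892-05-02
// 5. pin(d='1778-04-08') : 1778-04-08
// 6. asunit(v='7624', u_from='kB', u_to='MiB') : 119125/16384


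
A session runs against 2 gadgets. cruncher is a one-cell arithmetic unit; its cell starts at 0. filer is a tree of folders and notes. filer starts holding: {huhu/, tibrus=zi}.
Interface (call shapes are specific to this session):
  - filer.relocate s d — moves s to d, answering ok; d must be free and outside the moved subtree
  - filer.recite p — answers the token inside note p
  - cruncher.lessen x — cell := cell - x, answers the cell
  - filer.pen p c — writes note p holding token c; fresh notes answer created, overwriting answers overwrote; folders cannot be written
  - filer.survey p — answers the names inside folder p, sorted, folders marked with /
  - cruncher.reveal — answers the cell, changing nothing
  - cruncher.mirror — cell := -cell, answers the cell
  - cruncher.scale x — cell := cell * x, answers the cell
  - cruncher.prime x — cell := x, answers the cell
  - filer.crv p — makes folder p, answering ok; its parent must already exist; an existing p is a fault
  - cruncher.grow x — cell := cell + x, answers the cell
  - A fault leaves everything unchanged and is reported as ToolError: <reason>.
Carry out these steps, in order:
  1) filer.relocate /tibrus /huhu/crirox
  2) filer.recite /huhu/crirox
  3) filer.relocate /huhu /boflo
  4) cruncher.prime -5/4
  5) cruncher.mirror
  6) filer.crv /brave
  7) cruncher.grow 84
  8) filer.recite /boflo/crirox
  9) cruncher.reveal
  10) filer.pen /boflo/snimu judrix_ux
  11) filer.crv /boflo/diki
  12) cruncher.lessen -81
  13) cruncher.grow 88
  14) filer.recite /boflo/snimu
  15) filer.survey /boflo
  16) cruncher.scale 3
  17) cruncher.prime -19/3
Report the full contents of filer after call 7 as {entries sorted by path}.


Answer: {boflo/, boflo/crirox=zi, brave/}

Derivation:
I call filer.relocate passing s='/tibrus', d='/huhu/crirox', giving ok.
Now I run filer.recite passing p='/huhu/crirox', — result: zi.
Next I call filer.relocate passing s='/huhu', d='/boflo', which returns ok.
Invoking cruncher.prime passing x='-5/4': -5/4.
I try cruncher.mirror, which returns 5/4.
Calling filer.crv passing p='/brave': ok.
Calling cruncher.grow passing x='84', and observe 341/4.
I run filer.recite passing p='/boflo/crirox', — result: zi.
Then cruncher.reveal, which returns 341/4.
Next I call filer.pen passing p='/boflo/snimu', c='judrix_ux', → created.
I try filer.crv passing p='/boflo/diki', — result: ok.
I invoke cruncher.lessen passing x='-81', → 665/4.
Invoking cruncher.grow passing x='88', yielding 1017/4.
Then filer.recite passing p='/boflo/snimu', giving judrix_ux.
Then filer.survey passing p='/boflo', giving [crirox, diki/, snimu].
Calling cruncher.scale passing x='3', — result: 3051/4.
I call cruncher.prime passing x='-19/3', — result: -19/3.
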